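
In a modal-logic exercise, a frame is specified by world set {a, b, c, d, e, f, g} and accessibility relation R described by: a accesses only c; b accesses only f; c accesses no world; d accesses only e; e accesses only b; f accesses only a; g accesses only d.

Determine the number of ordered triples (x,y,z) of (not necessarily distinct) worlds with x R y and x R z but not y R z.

Enumerating: (a,c,c), (b,f,f), (d,e,e), (e,b,b), (f,a,a), (g,d,d).

6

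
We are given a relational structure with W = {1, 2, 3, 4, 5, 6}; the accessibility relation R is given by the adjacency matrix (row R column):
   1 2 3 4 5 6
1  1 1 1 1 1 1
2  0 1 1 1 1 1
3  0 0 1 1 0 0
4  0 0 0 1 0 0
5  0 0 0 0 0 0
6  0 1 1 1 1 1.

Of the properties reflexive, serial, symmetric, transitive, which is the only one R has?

Reflexive: no — 5 is not related to itself.
Serial: no — 5 has no R-successor.
Symmetric: no — 1 R 2 but not 2 R 1.
Transitive: yes — every two-step R-path is closed by a direct edge.
Only transitive holds.

transitive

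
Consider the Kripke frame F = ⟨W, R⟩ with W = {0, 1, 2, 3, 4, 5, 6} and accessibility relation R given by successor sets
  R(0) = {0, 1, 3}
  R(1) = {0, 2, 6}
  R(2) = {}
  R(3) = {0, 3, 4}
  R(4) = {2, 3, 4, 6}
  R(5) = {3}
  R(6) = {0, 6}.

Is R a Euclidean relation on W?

Euclidean: no — 0 R 1 and 0 R 3, but not 1 R 3.

No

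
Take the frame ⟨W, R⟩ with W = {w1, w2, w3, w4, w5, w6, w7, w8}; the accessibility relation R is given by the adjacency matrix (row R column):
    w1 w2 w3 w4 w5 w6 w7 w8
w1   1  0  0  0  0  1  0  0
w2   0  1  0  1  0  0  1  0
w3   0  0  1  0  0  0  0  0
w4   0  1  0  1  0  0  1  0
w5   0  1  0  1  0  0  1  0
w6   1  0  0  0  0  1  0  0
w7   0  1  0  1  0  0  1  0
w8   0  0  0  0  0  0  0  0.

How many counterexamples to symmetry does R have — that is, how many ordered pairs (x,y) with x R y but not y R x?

Enumerating: (w5,w2), (w5,w4), (w5,w7).

3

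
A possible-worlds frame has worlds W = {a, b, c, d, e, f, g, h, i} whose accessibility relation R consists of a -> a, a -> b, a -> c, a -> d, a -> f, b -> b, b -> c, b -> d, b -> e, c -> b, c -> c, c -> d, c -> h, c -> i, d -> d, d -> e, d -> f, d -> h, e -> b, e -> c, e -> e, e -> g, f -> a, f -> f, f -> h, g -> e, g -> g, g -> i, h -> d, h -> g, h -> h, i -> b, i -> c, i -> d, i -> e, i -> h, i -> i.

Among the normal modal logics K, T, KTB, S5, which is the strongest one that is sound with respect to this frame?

T

Reflexive (axiom T): yes — every world is R-related to itself.
Symmetric (axiom B): no — a R b but not b R a.
Euclidean (axiom 5): no — a R b and a R f, but not b R f.
So F validates K, T; KTB would additionally require R to be symmetric. The strongest is T.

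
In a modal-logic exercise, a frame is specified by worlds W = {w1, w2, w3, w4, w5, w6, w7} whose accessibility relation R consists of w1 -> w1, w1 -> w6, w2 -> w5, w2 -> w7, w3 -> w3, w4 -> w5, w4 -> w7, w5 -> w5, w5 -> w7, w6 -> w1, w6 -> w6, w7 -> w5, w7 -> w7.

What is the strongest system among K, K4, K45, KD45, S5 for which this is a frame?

KD45

Transitive (axiom 4): yes — every two-step R-path is closed by a direct edge.
Euclidean (axiom 5): yes — any two successors of a common world are R-related.
Serial (axiom D): yes — every world has a successor (e.g. w1 R w1).
Reflexive (axiom T): no — w2 is not related to itself.
So F validates K, K4, K45, KD45; S5 would additionally require R to be reflexive. The strongest is KD45.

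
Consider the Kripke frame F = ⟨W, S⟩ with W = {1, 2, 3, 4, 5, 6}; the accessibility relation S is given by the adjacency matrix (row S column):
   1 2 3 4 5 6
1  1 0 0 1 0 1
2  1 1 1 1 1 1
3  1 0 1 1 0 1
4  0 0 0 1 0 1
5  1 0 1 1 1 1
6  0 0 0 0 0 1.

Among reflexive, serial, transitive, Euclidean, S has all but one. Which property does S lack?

Euclidean

Reflexive: yes — every world is S-related to itself.
Serial: yes — every world has a successor (e.g. 1 S 1).
Transitive: yes — every two-step S-path is closed by a direct edge.
Euclidean: no — 1 S 6 and 1 S 4, but not 6 S 4.
Only Euclidean fails.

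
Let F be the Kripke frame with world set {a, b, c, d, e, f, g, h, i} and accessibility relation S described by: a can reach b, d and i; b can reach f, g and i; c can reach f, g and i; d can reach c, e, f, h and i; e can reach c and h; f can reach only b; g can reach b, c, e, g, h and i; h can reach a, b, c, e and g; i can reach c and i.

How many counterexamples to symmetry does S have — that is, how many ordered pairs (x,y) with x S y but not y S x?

16

Enumerating: (a,b), (a,d), (a,i), (b,i), (c,f), (d,c), (d,e), (d,f), (d,h), (d,i), (e,c), (g,e), (g,i), (h,a), (h,b), (h,c).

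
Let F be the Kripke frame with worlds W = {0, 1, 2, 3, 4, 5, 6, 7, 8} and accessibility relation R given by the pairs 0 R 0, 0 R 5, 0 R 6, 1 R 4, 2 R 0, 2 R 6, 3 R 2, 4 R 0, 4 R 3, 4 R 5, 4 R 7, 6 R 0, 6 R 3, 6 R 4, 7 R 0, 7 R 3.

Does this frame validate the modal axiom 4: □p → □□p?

Axiom 4 corresponds to the accessibility relation being transitive.
Transitive: no — 0 R 6 and 6 R 3, but not 0 R 3.

No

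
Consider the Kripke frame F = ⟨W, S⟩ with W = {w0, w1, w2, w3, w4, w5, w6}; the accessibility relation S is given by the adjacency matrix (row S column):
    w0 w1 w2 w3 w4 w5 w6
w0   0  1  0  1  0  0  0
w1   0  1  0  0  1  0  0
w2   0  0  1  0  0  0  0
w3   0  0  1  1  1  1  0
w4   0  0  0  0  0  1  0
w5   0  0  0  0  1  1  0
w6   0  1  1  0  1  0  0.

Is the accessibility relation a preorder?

Reflexive: no — w0 is not related to itself.
Transitive: no — w0 S w1 and w1 S w4, but not w0 S w4.
So S is not a preorder.

No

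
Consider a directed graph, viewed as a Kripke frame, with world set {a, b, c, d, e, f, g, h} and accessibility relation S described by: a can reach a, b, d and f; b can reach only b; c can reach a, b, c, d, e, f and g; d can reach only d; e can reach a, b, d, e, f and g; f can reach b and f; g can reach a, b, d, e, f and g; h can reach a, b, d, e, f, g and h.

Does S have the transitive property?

Transitive: yes — every two-step S-path is closed by a direct edge.

Yes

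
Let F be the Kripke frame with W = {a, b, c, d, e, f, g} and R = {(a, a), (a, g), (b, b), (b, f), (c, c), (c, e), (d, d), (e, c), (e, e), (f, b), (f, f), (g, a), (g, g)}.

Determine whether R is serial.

Serial: yes — every world has a successor (e.g. a R a).

Yes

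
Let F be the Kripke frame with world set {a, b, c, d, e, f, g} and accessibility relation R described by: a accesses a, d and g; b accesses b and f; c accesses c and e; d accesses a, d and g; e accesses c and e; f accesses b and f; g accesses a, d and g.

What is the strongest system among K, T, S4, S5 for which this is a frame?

S5

Reflexive (axiom T): yes — every world is R-related to itself.
Transitive (axiom 4): yes — every two-step R-path is closed by a direct edge.
Euclidean (axiom 5): yes — any two successors of a common world are R-related.
So F validates K, T, S4, S5. The strongest is S5.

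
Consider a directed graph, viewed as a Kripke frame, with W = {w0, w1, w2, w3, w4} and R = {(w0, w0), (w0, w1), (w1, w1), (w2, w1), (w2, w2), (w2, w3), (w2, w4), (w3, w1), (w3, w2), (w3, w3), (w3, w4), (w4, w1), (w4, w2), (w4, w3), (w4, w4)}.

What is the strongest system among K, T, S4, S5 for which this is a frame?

S4

Reflexive (axiom T): yes — every world is R-related to itself.
Transitive (axiom 4): yes — every two-step R-path is closed by a direct edge.
Euclidean (axiom 5): no — w2 R w1 and w2 R w3, but not w1 R w3.
So F validates K, T, S4; S5 would additionally require R to be Euclidean. The strongest is S4.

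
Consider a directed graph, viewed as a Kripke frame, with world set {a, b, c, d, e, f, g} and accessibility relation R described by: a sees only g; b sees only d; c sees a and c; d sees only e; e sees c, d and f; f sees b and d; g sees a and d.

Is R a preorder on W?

No

Reflexive: no — a is not related to itself.
Transitive: no — a R g and g R d, but not a R d.
So R is not a preorder.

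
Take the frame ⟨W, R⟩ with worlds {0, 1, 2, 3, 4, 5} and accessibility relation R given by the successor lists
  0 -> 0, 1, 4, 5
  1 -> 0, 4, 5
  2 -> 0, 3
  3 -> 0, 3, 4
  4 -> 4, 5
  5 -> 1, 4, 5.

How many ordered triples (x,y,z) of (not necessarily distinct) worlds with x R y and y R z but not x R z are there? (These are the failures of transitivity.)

11

Enumerating: (1,0,1), (1,5,1), (2,0,1), (2,0,4), (2,0,5), (2,3,4), (3,0,1), (3,0,5), (3,4,5), (4,5,1), (5,1,0).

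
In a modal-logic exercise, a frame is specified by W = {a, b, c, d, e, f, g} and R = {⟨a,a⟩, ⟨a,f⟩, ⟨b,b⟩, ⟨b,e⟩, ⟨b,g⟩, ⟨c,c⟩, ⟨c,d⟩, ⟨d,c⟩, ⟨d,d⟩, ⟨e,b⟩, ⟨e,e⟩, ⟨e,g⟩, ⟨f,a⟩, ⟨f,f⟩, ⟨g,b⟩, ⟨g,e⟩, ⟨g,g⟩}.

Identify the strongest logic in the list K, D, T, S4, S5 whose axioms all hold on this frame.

Serial (axiom D): yes — every world has a successor (e.g. a R a).
Reflexive (axiom T): yes — every world is R-related to itself.
Transitive (axiom 4): yes — every two-step R-path is closed by a direct edge.
Euclidean (axiom 5): yes — any two successors of a common world are R-related.
So F validates K, D, T, S4, S5. The strongest is S5.

S5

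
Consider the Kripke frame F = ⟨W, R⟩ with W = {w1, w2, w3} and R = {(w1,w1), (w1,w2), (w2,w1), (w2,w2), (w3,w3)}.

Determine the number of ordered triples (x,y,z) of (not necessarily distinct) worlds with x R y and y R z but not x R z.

R is transitive; there are no such tuples.

0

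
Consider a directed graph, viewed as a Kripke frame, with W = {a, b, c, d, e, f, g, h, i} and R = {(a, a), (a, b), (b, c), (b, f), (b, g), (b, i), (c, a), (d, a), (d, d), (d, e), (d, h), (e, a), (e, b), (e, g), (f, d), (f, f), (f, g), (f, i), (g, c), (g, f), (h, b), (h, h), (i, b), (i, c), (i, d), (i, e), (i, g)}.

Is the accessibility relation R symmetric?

Symmetric: no — a R b but not b R a.

No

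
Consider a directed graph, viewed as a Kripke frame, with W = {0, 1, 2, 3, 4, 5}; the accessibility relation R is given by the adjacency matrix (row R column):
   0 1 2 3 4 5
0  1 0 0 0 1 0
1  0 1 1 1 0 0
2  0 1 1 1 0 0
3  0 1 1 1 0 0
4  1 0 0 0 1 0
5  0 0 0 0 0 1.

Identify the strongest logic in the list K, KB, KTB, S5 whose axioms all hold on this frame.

Symmetric (axiom B): yes — every pair in R has its reverse in R.
Reflexive (axiom T): yes — every world is R-related to itself.
Euclidean (axiom 5): yes — any two successors of a common world are R-related.
So F validates K, KB, KTB, S5. The strongest is S5.

S5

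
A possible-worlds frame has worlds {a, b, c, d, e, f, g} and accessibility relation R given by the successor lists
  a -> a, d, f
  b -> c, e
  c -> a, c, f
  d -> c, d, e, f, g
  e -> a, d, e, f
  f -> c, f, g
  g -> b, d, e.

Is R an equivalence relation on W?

Reflexive: no — b is not related to itself.
Symmetric: no — a R d but not d R a.
Transitive: no — a R d and d R c, but not a R c.
So R is not an equivalence relation.

No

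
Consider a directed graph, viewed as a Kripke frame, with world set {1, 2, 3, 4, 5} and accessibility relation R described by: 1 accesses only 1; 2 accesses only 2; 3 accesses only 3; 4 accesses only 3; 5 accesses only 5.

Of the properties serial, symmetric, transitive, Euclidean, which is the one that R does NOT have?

symmetric

Serial: yes — every world has a successor (e.g. 1 R 1).
Symmetric: no — 4 R 3 but not 3 R 4.
Transitive: yes — every two-step R-path is closed by a direct edge.
Euclidean: yes — any two successors of a common world are R-related.
Only symmetric fails.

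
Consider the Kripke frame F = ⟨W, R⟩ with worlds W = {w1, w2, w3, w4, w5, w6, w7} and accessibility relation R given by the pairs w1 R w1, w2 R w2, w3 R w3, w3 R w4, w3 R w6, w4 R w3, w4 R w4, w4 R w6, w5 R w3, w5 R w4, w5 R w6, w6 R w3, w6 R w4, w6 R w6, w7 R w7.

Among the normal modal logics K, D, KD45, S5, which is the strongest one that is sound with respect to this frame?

Serial (axiom D): yes — every world has a successor (e.g. w1 R w1).
Euclidean (axiom 5): yes — any two successors of a common world are R-related.
Transitive (axiom 4): yes — every two-step R-path is closed by a direct edge.
Reflexive (axiom T): no — w5 is not related to itself.
So F validates K, D, KD45; S5 would additionally require R to be reflexive. The strongest is KD45.

KD45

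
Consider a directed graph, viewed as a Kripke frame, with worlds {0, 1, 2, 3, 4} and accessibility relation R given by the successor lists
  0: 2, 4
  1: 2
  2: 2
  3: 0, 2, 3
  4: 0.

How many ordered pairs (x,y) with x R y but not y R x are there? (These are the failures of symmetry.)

4

Enumerating: (0,2), (1,2), (3,0), (3,2).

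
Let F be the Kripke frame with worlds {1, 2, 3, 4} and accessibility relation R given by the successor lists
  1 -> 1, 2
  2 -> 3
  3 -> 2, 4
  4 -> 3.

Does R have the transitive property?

No

Transitive: no — 1 R 2 and 2 R 3, but not 1 R 3.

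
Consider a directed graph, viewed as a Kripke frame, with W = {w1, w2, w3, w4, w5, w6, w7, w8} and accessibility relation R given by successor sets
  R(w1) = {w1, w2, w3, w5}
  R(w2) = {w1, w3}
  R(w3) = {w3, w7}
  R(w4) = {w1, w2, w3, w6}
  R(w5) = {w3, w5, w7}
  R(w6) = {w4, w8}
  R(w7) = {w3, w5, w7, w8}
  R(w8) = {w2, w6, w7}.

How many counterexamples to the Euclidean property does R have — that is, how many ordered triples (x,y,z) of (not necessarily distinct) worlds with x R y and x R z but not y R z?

Enumerating: (w1,w2,w2), (w1,w2,w5), (w1,w3,w1), (w1,w3,w2), (w1,w3,w5), (w1,w5,w1), (w1,w5,w2), (w2,w3,w1), (w4,w1,w6), (w4,w2,w2), (w4,w2,w6), (w4,w3,w1), … and 25 more.
Total: 37.

37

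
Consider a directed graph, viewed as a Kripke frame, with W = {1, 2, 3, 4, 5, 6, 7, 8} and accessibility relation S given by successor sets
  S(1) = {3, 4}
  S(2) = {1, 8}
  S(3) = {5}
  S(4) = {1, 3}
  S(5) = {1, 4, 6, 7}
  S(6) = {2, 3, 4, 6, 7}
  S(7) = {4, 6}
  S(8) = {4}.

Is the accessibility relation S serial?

Serial: yes — every world has a successor (e.g. 1 S 3).

Yes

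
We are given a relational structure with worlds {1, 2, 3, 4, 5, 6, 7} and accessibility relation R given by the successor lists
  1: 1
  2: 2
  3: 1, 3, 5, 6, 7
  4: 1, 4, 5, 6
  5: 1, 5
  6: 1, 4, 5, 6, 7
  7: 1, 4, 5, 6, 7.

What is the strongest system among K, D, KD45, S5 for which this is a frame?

D

Serial (axiom D): yes — every world has a successor (e.g. 1 R 1).
Euclidean (axiom 5): no — 3 R 1 and 3 R 5, but not 1 R 5.
Transitive (axiom 4): no — 3 R 6 and 6 R 4, but not 3 R 4.
Reflexive (axiom T): yes — every world is R-related to itself.
So F validates K, D; KD45 would additionally require R to be Euclidean and transitive. The strongest is D.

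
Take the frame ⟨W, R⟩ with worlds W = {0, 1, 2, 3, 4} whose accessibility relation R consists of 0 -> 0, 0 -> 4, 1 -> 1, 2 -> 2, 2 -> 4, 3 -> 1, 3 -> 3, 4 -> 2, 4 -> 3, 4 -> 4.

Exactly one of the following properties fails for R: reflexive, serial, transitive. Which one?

Reflexive: yes — every world is R-related to itself.
Serial: yes — every world has a successor (e.g. 0 R 0).
Transitive: no — 0 R 4 and 4 R 2, but not 0 R 2.
Only transitive fails.

transitive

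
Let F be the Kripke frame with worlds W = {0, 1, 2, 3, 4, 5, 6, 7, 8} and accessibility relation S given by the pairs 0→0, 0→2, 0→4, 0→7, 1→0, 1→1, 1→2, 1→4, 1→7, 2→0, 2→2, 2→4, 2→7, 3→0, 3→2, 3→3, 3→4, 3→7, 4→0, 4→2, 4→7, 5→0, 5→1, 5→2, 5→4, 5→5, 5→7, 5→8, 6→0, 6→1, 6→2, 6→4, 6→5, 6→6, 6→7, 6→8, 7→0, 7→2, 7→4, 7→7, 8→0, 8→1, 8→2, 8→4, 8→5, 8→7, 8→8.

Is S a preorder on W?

Reflexive: no — 4 is not related to itself.
Transitive: no — 4 S 0 and 0 S 4, but not 4 S 4.
So S is not a preorder.

No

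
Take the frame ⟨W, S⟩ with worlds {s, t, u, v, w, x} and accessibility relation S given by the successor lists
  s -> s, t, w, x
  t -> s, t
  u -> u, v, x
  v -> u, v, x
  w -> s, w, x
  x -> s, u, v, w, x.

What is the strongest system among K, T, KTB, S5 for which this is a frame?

Reflexive (axiom T): yes — every world is S-related to itself.
Symmetric (axiom B): yes — every pair in S has its reverse in S.
Euclidean (axiom 5): no — s S t and s S w, but not t S w.
So F validates K, T, KTB; S5 would additionally require S to be Euclidean. The strongest is KTB.

KTB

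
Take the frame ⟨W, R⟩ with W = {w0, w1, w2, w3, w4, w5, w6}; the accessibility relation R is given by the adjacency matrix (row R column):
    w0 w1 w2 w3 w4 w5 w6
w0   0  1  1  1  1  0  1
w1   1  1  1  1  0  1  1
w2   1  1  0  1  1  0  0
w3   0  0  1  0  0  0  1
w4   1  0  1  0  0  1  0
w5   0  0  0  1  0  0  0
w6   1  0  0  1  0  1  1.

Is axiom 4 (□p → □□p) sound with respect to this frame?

No

By correspondence theory, 4 is valid on a frame iff R is transitive.
Transitive: no — w0 R w1 and w1 R w5, but not w0 R w5.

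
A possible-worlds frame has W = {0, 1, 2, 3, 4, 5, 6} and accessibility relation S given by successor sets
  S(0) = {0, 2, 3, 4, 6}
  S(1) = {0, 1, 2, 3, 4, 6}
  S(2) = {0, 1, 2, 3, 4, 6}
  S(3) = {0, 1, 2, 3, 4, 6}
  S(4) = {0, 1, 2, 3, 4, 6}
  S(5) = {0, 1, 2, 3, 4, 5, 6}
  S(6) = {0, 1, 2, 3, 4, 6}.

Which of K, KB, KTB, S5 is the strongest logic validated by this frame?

Symmetric (axiom B): no — 1 S 0 but not 0 S 1.
Reflexive (axiom T): yes — every world is S-related to itself.
Euclidean (axiom 5): no — 2 S 0 and 2 S 1, but not 0 S 1.
So F validates K; KB would additionally require S to be symmetric. The strongest is K.

K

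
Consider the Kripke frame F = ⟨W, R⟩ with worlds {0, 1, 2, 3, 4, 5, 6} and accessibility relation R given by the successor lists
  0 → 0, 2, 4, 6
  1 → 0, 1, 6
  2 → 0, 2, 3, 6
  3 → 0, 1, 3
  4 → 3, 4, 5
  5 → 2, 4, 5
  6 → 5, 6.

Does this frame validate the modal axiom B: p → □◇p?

No

The schema B characterises exactly the symmetric frames.
Symmetric: no — 0 R 4 but not 4 R 0.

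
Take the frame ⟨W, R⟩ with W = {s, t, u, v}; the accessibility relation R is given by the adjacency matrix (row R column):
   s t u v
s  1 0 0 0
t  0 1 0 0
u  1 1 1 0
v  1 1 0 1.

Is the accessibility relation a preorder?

Reflexive: yes — every world is R-related to itself.
Transitive: yes — every two-step R-path is closed by a direct edge.
So R is a preorder.

Yes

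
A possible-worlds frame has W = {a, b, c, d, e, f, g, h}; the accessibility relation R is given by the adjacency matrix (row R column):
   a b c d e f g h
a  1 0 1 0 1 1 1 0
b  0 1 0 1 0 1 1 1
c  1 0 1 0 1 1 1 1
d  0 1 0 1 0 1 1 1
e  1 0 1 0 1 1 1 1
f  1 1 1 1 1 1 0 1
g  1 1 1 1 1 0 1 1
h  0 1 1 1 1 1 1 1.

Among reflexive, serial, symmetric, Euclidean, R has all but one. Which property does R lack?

Reflexive: yes — every world is R-related to itself.
Serial: yes — every world has a successor (e.g. a R a).
Symmetric: yes — every pair in R has its reverse in R.
Euclidean: no — a R f and a R g, but not f R g.
Only Euclidean fails.

Euclidean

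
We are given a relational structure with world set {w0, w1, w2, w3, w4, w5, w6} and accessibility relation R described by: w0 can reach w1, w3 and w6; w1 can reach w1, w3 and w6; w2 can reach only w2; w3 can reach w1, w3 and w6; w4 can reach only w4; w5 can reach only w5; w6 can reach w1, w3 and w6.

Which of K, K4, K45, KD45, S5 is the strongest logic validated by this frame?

KD45

Transitive (axiom 4): yes — every two-step R-path is closed by a direct edge.
Euclidean (axiom 5): yes — any two successors of a common world are R-related.
Serial (axiom D): yes — every world has a successor (e.g. w0 R w1).
Reflexive (axiom T): no — w0 is not related to itself.
So F validates K, K4, K45, KD45; S5 would additionally require R to be reflexive. The strongest is KD45.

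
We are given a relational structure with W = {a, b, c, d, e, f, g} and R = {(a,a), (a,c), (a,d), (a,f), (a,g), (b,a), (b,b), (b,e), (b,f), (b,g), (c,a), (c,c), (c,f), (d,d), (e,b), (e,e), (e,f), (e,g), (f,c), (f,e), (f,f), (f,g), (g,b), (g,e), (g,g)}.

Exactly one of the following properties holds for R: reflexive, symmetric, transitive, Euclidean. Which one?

reflexive

Reflexive: yes — every world is R-related to itself.
Symmetric: no — a R d but not d R a.
Transitive: no — a R f and f R e, but not a R e.
Euclidean: no — a R c and a R d, but not c R d.
Only reflexive holds.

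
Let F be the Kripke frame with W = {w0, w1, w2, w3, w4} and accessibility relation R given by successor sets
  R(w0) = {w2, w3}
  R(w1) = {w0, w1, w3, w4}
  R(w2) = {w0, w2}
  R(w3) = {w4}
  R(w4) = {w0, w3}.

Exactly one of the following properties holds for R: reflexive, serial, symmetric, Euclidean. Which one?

serial

Reflexive: no — w0 is not related to itself.
Serial: yes — every world has a successor (e.g. w0 R w2).
Symmetric: no — w0 R w3 but not w3 R w0.
Euclidean: no — w0 R w2 and w0 R w3, but not w2 R w3.
Only serial holds.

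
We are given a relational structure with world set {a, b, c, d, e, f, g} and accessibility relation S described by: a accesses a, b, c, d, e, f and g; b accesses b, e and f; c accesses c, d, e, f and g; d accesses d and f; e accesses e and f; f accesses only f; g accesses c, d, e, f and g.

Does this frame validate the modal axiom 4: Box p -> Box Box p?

By correspondence theory, 4 is valid on a frame iff S is transitive.
Transitive: yes — every two-step S-path is closed by a direct edge.

Yes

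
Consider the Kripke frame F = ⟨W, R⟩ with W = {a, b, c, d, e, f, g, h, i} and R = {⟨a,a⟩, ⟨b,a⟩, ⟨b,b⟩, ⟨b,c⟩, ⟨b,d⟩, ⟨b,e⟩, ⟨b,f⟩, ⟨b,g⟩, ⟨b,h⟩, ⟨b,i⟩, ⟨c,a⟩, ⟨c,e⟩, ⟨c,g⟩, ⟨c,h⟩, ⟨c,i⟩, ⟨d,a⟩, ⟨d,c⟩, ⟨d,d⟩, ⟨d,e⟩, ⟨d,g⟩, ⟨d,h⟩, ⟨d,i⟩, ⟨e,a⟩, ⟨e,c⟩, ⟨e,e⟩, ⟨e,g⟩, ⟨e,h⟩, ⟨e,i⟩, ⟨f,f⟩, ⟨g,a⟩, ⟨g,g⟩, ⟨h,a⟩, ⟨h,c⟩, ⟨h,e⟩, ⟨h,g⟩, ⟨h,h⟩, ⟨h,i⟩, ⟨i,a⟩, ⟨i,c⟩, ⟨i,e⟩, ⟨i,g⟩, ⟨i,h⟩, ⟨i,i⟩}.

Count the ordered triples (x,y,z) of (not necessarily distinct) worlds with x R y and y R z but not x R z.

Enumerating: (c,e,c), (c,h,c), (c,i,c).

3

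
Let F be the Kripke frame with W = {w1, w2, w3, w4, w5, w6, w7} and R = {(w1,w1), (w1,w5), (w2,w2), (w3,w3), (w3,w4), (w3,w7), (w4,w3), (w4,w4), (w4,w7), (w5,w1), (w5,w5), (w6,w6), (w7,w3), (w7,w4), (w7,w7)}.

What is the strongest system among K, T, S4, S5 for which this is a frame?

S5

Reflexive (axiom T): yes — every world is R-related to itself.
Transitive (axiom 4): yes — every two-step R-path is closed by a direct edge.
Euclidean (axiom 5): yes — any two successors of a common world are R-related.
So F validates K, T, S4, S5. The strongest is S5.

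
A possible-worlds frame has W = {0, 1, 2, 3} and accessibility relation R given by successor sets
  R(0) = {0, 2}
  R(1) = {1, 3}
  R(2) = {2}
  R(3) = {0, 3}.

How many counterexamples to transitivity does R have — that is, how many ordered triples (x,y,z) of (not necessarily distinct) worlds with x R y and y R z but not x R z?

2

Enumerating: (1,3,0), (3,0,2).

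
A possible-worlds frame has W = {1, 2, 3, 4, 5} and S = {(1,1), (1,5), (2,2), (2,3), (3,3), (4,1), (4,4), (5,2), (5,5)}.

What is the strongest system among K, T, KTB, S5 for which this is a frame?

T

Reflexive (axiom T): yes — every world is S-related to itself.
Symmetric (axiom B): no — 1 S 5 but not 5 S 1.
Euclidean (axiom 5): no — 1 S 5 and 1 S 1, but not 5 S 1.
So F validates K, T; KTB would additionally require S to be symmetric. The strongest is T.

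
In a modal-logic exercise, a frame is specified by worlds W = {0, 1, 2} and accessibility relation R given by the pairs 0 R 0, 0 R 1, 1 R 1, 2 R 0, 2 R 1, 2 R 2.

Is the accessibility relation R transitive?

Yes

Transitive: yes — every two-step R-path is closed by a direct edge.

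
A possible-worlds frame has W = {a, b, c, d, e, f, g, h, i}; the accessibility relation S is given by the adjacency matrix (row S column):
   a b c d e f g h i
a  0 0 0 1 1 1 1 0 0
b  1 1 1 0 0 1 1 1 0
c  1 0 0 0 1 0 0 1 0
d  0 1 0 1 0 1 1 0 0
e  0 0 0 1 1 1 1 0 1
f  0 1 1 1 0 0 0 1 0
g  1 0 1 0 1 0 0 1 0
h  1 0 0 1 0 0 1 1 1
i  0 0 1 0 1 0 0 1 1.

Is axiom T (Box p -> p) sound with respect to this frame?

By correspondence theory, T is valid on a frame iff S is reflexive.
Reflexive: no — a is not related to itself.

No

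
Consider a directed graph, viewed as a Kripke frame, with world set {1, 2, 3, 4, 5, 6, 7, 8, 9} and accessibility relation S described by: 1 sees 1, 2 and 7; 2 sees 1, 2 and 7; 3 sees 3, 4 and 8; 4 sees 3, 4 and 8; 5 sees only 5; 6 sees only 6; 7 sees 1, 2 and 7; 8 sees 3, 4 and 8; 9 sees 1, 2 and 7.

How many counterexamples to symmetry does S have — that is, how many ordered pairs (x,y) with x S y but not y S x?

3

Enumerating: (9,1), (9,2), (9,7).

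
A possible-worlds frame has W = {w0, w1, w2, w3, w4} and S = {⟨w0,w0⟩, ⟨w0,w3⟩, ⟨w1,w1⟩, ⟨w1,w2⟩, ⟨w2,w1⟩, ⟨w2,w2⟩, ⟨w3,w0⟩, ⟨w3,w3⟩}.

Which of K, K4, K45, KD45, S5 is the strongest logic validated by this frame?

K45

Transitive (axiom 4): yes — every two-step S-path is closed by a direct edge.
Euclidean (axiom 5): yes — any two successors of a common world are S-related.
Serial (axiom D): no — w4 has no S-successor.
Reflexive (axiom T): no — w4 is not related to itself.
So F validates K, K4, K45; KD45 would additionally require S to be serial. The strongest is K45.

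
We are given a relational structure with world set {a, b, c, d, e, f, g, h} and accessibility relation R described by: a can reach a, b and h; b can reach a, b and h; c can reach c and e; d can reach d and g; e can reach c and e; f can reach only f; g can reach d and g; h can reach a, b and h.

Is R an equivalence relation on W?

Yes

Reflexive: yes — every world is R-related to itself.
Symmetric: yes — every pair in R has its reverse in R.
Transitive: yes — every two-step R-path is closed by a direct edge.
So R is an equivalence relation.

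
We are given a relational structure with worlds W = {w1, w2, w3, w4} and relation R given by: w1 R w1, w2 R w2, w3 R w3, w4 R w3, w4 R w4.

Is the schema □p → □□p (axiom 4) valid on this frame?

Yes

Axiom 4 corresponds to the accessibility relation being transitive.
Transitive: yes — every two-step R-path is closed by a direct edge.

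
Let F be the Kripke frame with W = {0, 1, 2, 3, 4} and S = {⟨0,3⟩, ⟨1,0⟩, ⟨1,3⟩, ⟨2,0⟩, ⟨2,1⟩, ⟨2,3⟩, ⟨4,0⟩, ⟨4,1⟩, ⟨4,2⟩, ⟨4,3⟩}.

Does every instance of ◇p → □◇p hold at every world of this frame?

By correspondence theory, 5 is valid on a frame iff S is Euclidean.
Euclidean: no — 1 S 3 and 1 S 0, but not 3 S 0.

No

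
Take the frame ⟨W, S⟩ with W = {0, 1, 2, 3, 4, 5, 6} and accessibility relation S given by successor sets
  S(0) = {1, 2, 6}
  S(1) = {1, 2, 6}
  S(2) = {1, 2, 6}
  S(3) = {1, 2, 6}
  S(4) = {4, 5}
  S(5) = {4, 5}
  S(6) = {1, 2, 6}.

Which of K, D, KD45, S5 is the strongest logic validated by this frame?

Serial (axiom D): yes — every world has a successor (e.g. 0 S 1).
Euclidean (axiom 5): yes — any two successors of a common world are S-related.
Transitive (axiom 4): yes — every two-step S-path is closed by a direct edge.
Reflexive (axiom T): no — 0 is not related to itself.
So F validates K, D, KD45; S5 would additionally require S to be reflexive. The strongest is KD45.

KD45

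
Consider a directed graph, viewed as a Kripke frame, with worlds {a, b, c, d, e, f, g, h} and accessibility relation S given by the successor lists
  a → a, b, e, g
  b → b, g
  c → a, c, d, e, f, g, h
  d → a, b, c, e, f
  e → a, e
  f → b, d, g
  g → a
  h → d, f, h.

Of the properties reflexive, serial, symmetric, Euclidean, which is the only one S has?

serial

Reflexive: no — d is not related to itself.
Serial: yes — every world has a successor (e.g. a S a).
Symmetric: no — a S b but not b S a.
Euclidean: no — a S b and a S e, but not b S e.
Only serial holds.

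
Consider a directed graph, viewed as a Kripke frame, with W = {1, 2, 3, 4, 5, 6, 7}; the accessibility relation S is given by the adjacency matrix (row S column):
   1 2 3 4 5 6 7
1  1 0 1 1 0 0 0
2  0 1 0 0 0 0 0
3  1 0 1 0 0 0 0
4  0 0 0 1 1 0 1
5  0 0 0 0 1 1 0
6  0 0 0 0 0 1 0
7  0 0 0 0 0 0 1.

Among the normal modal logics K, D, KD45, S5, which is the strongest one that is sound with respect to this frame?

Serial (axiom D): yes — every world has a successor (e.g. 1 S 1).
Euclidean (axiom 5): no — 1 S 3 and 1 S 4, but not 3 S 4.
Transitive (axiom 4): no — 1 S 4 and 4 S 5, but not 1 S 5.
Reflexive (axiom T): yes — every world is S-related to itself.
So F validates K, D; KD45 would additionally require S to be Euclidean and transitive. The strongest is D.

D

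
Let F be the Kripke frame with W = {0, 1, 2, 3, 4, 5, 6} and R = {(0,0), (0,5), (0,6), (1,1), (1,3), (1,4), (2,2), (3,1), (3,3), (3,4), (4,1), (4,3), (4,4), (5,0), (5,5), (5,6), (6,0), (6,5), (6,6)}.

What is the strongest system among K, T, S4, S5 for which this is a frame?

Reflexive (axiom T): yes — every world is R-related to itself.
Transitive (axiom 4): yes — every two-step R-path is closed by a direct edge.
Euclidean (axiom 5): yes — any two successors of a common world are R-related.
So F validates K, T, S4, S5. The strongest is S5.

S5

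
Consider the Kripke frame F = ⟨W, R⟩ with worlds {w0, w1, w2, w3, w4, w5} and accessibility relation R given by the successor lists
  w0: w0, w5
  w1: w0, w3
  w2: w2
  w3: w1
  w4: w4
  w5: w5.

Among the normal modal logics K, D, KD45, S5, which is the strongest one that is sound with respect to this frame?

D

Serial (axiom D): yes — every world has a successor (e.g. w0 R w0).
Euclidean (axiom 5): no — w1 R w0 and w1 R w3, but not w0 R w3.
Transitive (axiom 4): no — w1 R w0 and w0 R w5, but not w1 R w5.
Reflexive (axiom T): no — w1 is not related to itself.
So F validates K, D; KD45 would additionally require R to be Euclidean and transitive. The strongest is D.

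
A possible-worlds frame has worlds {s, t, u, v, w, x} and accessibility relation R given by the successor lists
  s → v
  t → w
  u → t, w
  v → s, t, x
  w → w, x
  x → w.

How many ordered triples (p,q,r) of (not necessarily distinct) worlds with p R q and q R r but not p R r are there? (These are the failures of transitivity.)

Enumerating: (s,v,s), (s,v,t), (s,v,x), (t,w,x), (u,w,x), (v,s,v), (v,t,w), (v,x,w), (x,w,x).

9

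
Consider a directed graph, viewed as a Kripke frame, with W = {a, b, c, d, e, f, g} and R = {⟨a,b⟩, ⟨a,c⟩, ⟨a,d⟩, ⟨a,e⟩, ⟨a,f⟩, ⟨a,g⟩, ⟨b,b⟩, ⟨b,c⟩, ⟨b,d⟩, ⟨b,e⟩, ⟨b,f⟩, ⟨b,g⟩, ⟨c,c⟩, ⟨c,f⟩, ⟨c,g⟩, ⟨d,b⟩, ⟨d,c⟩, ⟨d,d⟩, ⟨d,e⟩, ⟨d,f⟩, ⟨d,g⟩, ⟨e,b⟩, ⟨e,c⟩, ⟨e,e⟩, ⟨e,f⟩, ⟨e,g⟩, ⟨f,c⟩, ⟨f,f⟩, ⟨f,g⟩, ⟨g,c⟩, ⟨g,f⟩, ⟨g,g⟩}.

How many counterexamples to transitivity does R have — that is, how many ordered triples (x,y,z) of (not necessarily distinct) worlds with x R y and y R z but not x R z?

Enumerating: (e,b,d).

1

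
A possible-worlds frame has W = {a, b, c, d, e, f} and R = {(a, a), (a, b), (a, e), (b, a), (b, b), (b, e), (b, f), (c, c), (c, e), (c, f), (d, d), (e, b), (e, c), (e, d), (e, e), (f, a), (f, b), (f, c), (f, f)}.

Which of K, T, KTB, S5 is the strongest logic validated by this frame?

T

Reflexive (axiom T): yes — every world is R-related to itself.
Symmetric (axiom B): no — a R e but not e R a.
Euclidean (axiom 5): no — b R a and b R f, but not a R f.
So F validates K, T; KTB would additionally require R to be symmetric. The strongest is T.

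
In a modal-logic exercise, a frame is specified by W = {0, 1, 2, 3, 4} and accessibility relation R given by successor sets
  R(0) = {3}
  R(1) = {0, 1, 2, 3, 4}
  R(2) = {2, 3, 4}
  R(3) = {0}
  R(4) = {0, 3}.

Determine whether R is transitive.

Transitive: no — 2 R 3 and 3 R 0, but not 2 R 0.

No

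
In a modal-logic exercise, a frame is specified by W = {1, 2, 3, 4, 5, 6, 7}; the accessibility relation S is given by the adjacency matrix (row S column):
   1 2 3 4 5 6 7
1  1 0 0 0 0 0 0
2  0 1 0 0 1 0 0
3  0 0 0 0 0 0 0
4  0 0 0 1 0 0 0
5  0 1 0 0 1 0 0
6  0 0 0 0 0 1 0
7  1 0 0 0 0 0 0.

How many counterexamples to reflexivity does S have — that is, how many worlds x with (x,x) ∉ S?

Enumerating: 3, 7.

2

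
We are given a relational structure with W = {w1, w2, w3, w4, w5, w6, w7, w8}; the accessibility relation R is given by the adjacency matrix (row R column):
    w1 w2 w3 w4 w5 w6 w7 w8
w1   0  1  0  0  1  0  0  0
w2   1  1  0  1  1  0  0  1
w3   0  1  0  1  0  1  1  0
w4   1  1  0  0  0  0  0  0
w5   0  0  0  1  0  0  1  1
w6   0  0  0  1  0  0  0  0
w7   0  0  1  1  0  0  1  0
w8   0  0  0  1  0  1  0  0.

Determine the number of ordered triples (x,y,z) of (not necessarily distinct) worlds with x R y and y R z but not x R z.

29

Enumerating: (w1,w2,w1), (w1,w2,w4), (w1,w2,w8), (w1,w5,w4), (w1,w5,w7), (w1,w5,w8), (w2,w5,w7), (w2,w8,w6), (w3,w2,w1), (w3,w2,w5), (w3,w2,w8), (w3,w4,w1), … and 17 more.
Total: 29.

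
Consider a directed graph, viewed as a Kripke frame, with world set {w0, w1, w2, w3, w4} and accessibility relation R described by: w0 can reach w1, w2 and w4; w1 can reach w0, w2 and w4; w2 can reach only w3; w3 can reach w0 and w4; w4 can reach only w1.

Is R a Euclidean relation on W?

Euclidean: no — w0 R w2 and w0 R w1, but not w2 R w1.

No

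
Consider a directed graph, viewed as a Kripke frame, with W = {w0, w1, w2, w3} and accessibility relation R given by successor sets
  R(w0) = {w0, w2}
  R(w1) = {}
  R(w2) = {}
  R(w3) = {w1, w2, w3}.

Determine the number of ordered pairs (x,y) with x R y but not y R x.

Enumerating: (w0,w2), (w3,w1), (w3,w2).

3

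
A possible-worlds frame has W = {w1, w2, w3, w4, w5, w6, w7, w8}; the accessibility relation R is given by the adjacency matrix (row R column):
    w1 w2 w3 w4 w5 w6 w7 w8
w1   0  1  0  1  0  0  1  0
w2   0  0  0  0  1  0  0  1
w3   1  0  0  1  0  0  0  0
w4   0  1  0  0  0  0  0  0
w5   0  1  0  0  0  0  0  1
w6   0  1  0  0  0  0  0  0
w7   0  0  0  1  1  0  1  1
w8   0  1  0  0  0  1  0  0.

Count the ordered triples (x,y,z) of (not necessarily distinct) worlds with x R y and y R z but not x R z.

Enumerating: (w1,w2,w5), (w1,w2,w8), (w1,w7,w5), (w1,w7,w8), (w2,w5,w2), (w2,w8,w2), (w2,w8,w6), (w3,w1,w2), (w3,w1,w7), (w3,w4,w2), (w4,w2,w5), (w4,w2,w8), … and 10 more.
Total: 22.

22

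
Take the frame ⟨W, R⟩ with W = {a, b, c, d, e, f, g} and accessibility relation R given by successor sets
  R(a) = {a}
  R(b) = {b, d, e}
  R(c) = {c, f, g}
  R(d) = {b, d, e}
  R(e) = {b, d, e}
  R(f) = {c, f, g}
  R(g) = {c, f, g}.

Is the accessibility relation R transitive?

Yes

Transitive: yes — every two-step R-path is closed by a direct edge.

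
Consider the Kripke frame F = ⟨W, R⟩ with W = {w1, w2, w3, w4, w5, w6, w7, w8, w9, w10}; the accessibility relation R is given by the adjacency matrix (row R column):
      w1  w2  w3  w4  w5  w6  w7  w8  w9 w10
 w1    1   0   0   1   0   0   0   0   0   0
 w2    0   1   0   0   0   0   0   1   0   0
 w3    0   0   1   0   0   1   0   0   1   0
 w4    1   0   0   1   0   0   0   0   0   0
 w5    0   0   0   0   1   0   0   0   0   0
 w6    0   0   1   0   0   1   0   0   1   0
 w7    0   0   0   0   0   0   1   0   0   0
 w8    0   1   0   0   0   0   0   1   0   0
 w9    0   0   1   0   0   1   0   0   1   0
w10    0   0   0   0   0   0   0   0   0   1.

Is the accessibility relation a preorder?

Reflexive: yes — every world is R-related to itself.
Transitive: yes — every two-step R-path is closed by a direct edge.
So R is a preorder.

Yes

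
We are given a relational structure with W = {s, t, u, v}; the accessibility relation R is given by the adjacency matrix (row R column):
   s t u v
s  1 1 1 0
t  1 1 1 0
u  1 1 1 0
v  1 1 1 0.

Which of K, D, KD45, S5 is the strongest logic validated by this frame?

KD45

Serial (axiom D): yes — every world has a successor (e.g. s R s).
Euclidean (axiom 5): yes — any two successors of a common world are R-related.
Transitive (axiom 4): yes — every two-step R-path is closed by a direct edge.
Reflexive (axiom T): no — v is not related to itself.
So F validates K, D, KD45; S5 would additionally require R to be reflexive. The strongest is KD45.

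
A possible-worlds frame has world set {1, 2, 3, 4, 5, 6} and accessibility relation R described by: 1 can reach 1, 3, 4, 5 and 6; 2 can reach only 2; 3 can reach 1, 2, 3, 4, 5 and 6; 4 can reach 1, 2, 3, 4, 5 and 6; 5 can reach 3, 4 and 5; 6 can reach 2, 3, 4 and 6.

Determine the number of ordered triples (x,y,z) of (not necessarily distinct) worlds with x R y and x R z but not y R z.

29

Enumerating: (1,5,1), (1,5,6), (1,6,1), (1,6,5), (3,1,2), (3,2,1), (3,2,3), (3,2,4), (3,2,5), (3,2,6), (3,5,1), (3,5,2), … and 17 more.
Total: 29.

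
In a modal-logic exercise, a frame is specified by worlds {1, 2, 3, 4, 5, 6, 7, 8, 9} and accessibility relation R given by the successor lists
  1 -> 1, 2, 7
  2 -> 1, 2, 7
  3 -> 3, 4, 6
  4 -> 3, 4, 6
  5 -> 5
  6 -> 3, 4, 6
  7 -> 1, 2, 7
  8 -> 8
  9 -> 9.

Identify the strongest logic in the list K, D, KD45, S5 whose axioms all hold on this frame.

S5

Serial (axiom D): yes — every world has a successor (e.g. 1 R 1).
Euclidean (axiom 5): yes — any two successors of a common world are R-related.
Transitive (axiom 4): yes — every two-step R-path is closed by a direct edge.
Reflexive (axiom T): yes — every world is R-related to itself.
So F validates K, D, KD45, S5. The strongest is S5.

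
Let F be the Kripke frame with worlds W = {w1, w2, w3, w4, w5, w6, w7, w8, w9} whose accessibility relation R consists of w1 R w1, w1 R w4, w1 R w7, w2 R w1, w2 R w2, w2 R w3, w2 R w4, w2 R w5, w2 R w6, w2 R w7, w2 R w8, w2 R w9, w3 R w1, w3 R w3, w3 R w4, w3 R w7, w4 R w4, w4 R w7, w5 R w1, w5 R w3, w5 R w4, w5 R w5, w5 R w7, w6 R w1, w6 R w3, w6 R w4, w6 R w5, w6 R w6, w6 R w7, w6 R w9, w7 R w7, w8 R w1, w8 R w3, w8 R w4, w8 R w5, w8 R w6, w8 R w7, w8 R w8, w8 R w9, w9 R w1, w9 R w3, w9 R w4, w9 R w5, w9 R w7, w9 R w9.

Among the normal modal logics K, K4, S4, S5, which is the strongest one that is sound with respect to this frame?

S4

Transitive (axiom 4): yes — every two-step R-path is closed by a direct edge.
Reflexive (axiom T): yes — every world is R-related to itself.
Euclidean (axiom 5): no — w1 R w7 and w1 R w4, but not w7 R w4.
So F validates K, K4, S4; S5 would additionally require R to be Euclidean. The strongest is S4.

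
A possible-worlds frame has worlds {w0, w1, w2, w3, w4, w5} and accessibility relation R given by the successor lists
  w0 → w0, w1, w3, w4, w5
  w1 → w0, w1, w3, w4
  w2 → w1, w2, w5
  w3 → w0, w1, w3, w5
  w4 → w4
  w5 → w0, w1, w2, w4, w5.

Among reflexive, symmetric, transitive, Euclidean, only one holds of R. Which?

Reflexive: yes — every world is R-related to itself.
Symmetric: no — w0 R w4 but not w4 R w0.
Transitive: no — w0 R w5 and w5 R w2, but not w0 R w2.
Euclidean: no — w0 R w1 and w0 R w5, but not w1 R w5.
Only reflexive holds.

reflexive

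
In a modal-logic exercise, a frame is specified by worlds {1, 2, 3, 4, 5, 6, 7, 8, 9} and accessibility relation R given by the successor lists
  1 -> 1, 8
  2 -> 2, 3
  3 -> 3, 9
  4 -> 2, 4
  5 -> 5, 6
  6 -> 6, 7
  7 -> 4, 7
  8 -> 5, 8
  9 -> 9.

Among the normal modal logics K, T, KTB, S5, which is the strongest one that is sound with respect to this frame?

Reflexive (axiom T): yes — every world is R-related to itself.
Symmetric (axiom B): no — 1 R 8 but not 8 R 1.
Euclidean (axiom 5): no — 1 R 8 and 1 R 1, but not 8 R 1.
So F validates K, T; KTB would additionally require R to be symmetric. The strongest is T.

T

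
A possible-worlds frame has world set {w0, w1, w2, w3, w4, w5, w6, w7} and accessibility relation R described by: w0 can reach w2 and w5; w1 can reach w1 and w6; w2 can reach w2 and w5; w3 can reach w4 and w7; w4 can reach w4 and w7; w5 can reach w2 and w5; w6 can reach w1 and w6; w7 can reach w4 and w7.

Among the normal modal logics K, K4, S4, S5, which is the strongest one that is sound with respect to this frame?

K4

Transitive (axiom 4): yes — every two-step R-path is closed by a direct edge.
Reflexive (axiom T): no — w0 is not related to itself.
Euclidean (axiom 5): yes — any two successors of a common world are R-related.
So F validates K, K4; S4 would additionally require R to be reflexive. The strongest is K4.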